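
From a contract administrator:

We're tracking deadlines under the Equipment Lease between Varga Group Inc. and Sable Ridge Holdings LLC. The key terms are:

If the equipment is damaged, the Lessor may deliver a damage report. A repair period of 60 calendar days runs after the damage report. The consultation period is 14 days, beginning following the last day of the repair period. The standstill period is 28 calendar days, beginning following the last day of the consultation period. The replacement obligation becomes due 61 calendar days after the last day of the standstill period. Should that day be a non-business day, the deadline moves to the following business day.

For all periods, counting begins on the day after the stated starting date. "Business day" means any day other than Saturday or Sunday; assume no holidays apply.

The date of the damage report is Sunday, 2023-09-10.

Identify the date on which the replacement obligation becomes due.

2024-02-20

The last day of the repair period: 2023-09-10 + 60 days = 2023-11-09.
Adding 14 calendar days to 2023-11-09 gives 2023-11-23, which is the last day of the consultation period.
The last day of the standstill period: 28 calendar days after 2023-11-23 is 2023-12-21.
Adding 61 calendar days to 2023-12-21 gives 2024-02-20, which is the date on which the replacement obligation becomes due. 2024-02-20 is a Tuesday, so no roll-forward applies.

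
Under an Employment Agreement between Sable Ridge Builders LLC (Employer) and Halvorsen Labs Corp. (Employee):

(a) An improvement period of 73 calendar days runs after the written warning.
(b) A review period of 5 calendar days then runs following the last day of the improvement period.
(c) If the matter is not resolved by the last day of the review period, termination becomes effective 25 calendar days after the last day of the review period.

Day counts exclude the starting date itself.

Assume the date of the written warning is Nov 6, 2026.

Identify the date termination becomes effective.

The last day of the improvement period: 73 calendar days after Nov 6, 2026 is Jan 18, 2027.
Adding 5 calendar days to Jan 18, 2027 gives Jan 23, 2027, which is the last day of the review period.
The date termination becomes effective: Jan 23, 2027 + 25 days = Feb 17, 2027.

Feb 17, 2027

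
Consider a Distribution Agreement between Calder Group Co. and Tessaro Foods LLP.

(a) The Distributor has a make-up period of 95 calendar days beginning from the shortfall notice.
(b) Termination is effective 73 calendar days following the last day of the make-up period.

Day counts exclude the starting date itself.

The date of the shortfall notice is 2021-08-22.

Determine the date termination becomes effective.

The last day of the make-up period: 95 calendar days after 2021-08-22 is 2021-11-25.
The date termination becomes effective: 73 calendar days after 2021-11-25 is 2022-02-06.

2022-02-06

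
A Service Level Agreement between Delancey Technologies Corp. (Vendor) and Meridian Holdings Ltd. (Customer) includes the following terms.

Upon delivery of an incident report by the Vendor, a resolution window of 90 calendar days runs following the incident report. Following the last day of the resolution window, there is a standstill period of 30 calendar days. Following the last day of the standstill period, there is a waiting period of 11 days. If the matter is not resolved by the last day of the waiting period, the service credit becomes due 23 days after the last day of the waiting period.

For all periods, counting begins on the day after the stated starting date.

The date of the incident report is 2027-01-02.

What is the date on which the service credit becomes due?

2027-06-05

The last day of the resolution window: 90 calendar days after 2027-01-02 is 2027-04-02.
Adding 30 calendar days to 2027-04-02 gives 2027-05-02, which is the last day of the standstill period.
Adding 11 calendar days to 2027-05-02 gives 2027-05-13, which is the last day of the waiting period.
The date on which the service credit becomes due: 2027-05-13 + 23 days = 2027-06-05.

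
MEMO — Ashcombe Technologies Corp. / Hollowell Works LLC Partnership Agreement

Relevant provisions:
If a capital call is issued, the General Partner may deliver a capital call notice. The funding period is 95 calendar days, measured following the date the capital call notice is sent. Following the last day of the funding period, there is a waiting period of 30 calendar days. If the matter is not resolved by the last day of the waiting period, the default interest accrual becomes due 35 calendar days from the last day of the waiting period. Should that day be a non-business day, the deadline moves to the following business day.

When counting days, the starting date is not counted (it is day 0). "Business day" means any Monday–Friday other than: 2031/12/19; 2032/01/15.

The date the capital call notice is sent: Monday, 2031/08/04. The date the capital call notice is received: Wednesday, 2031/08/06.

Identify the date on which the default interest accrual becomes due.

2032/01/12

The last day of the funding period: 95 calendar days after 2031/08/04 is 2031/11/07.
Adding 30 calendar days to 2031/11/07 gives 2031/12/07, which is the last day of the waiting period.
The date on which the default interest accrual becomes due: 2031/12/07 + 35 days = 2032/01/11. That falls on a Sunday, so it rolls to the next business day, Monday, 2032/01/12.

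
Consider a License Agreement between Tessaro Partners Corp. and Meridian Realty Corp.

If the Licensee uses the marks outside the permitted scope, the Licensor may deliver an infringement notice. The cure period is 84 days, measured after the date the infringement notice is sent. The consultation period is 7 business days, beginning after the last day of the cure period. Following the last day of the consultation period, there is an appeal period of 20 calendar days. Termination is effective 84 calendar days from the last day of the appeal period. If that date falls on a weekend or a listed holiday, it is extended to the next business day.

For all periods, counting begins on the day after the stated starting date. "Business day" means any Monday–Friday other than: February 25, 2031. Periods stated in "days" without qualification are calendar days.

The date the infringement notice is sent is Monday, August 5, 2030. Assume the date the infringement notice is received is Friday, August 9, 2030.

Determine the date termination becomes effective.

February 18, 2031

The last day of the cure period: 84 calendar days after August 5, 2030 is October 28, 2030.
From Monday, October 28, 2030, 7 business days (Oct 29, Oct 30, Oct 31, Nov 1, Nov 4, Nov 5, Nov 6, skipping weekends) brings us to Wednesday, November 6, 2030, which is the last day of the consultation period.
Adding 20 calendar days to November 6, 2030 gives November 26, 2030, which is the last day of the appeal period.
The date termination becomes effective: 84 calendar days after November 26, 2030 is February 18, 2031. February 18, 2031 is a Tuesday and is not a listed holiday, so no roll-forward applies.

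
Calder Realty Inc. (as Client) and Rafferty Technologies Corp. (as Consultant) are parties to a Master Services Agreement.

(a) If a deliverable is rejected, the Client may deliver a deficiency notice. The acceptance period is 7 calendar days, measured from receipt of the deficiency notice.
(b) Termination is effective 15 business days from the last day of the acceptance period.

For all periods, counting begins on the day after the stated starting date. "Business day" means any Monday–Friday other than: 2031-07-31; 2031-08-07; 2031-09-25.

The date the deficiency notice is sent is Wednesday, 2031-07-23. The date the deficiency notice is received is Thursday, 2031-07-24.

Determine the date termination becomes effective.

The last day of the acceptance period: 2031-07-24 + 7 days = 2031-07-31.
From Thursday, 2031-07-31, 15 business days (Aug 1, Aug 4, Aug 5, Aug 6, …, Aug 20, Aug 21, Aug 22, skipping weekends and the listed holiday on Aug 7) brings us to Friday, 2031-08-22, which is the date termination becomes effective.

2031-08-22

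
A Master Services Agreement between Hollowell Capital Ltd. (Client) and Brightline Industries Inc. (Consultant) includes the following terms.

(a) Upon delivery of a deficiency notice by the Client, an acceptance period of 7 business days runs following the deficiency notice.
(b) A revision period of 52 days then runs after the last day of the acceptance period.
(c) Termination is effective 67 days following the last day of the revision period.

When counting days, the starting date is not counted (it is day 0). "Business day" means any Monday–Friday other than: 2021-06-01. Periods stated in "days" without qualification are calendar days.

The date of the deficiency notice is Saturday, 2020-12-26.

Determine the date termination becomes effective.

2021-05-04

The last day of the acceptance period: counting 7 business days from Saturday, 2020-12-26 (Dec 28, Dec 29, Dec 30, Dec 31, Jan 1, Jan 4, Jan 5, skipping weekends) reaches Tuesday, 2021-01-05.
The last day of the revision period: 52 calendar days after 2021-01-05 is 2021-02-26.
The date termination becomes effective: 67 calendar days after 2021-02-26 is 2021-05-04.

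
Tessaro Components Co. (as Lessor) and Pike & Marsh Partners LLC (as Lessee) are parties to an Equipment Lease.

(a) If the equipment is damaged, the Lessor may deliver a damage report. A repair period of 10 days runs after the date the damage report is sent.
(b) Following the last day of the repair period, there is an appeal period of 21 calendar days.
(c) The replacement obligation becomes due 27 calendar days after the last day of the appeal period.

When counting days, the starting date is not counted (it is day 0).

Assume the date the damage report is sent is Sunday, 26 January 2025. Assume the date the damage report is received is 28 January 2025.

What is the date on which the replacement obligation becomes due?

The last day of the repair period: 10 calendar days after 26 January 2025 is 5 February 2025.
The last day of the appeal period: 5 February 2025 + 21 days = 26 February 2025.
The date on which the replacement obligation becomes due: 26 February 2025 + 27 days = 25 March 2025.

25 March 2025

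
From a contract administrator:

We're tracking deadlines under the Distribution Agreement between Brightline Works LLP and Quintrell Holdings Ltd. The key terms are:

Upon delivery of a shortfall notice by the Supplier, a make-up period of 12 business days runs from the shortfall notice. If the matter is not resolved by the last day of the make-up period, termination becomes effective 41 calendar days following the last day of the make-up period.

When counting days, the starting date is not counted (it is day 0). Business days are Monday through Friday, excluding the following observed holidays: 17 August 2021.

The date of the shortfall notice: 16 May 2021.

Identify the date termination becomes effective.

12 July 2021

The last day of the make-up period: 12 business days after Sunday, 16 May 2021, skipping weekends — May 17, May 18, May 19, May 20, …, May 28, May 31, Jun 1 — lands on Tuesday, 1 June 2021.
Adding 41 calendar days to 1 June 2021 gives 12 July 2021, which is the date termination becomes effective.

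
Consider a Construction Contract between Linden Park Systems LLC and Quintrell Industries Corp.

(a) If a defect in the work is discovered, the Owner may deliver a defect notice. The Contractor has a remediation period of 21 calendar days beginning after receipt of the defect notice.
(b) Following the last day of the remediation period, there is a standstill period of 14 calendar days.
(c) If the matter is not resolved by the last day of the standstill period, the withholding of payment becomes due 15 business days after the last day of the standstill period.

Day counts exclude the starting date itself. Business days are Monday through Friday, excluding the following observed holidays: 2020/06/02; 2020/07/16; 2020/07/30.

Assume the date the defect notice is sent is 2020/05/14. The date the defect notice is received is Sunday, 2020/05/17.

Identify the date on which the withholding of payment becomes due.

The last day of the remediation period: 21 calendar days after 2020/05/17 is 2020/06/07.
The last day of the standstill period: 14 calendar days after 2020/06/07 is 2020/06/21.
The date on which the withholding of payment becomes due: counting 15 business days from Sunday, 2020/06/21 (Jun 22, Jun 23, Jun 24, Jun 25, …, Jul 8, Jul 9, Jul 10, skipping weekends) reaches Friday, 2020/07/10.

2020/07/10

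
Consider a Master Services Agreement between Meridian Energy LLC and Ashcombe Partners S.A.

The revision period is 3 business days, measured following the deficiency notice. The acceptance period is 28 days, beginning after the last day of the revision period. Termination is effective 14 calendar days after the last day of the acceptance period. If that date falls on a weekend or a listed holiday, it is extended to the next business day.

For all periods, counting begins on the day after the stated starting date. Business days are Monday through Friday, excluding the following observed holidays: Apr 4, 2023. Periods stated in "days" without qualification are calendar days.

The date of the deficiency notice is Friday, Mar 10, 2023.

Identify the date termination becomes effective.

Apr 26, 2023

The last day of the revision period: counting 3 business days from Friday, Mar 10, 2023 (Mar 13, Mar 14, Mar 15, skipping weekends) reaches Wednesday, Mar 15, 2023.
Adding 28 calendar days to Mar 15, 2023 gives Apr 12, 2023, which is the last day of the acceptance period.
The date termination becomes effective: Apr 12, 2023 + 14 days = Apr 26, 2023. Apr 26, 2023 is a Wednesday and is not a listed holiday, so no roll-forward applies.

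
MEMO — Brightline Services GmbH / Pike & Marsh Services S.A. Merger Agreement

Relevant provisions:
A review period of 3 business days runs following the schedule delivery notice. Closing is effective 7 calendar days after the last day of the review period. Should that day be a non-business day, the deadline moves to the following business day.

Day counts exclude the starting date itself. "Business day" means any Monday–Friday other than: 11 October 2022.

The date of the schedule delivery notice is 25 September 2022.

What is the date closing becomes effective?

The last day of the review period: counting 3 business days from Sunday, 25 September 2022 (Sep 26, Sep 27, Sep 28, skipping weekends) reaches Wednesday, 28 September 2022.
The date closing becomes effective: 7 calendar days after 28 September 2022 is 5 October 2022. 5 October 2022 is a Wednesday and is not a listed holiday, so no roll-forward applies.

5 October 2022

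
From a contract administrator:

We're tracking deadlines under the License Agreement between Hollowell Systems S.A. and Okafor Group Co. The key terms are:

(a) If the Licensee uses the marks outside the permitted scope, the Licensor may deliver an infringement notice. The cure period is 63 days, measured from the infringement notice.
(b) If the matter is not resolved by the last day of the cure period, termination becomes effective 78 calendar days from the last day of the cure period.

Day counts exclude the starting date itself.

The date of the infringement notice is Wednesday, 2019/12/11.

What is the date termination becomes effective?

2020/04/30

Adding 63 calendar days to 2019/12/11 gives 2020/02/12, which is the last day of the cure period.
The date termination becomes effective: 78 calendar days after 2020/02/12 is 2020/04/30.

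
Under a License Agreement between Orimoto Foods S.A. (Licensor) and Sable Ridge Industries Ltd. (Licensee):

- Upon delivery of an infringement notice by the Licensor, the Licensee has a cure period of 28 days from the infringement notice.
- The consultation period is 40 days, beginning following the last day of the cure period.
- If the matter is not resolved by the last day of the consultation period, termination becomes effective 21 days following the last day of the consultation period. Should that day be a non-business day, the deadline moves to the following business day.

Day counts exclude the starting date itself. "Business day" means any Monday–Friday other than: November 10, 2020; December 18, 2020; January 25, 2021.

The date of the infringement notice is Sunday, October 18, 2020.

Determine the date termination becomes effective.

The last day of the cure period: 28 calendar days after October 18, 2020 is November 15, 2020.
The last day of the consultation period: November 15, 2020 + 40 days = December 25, 2020.
Adding 21 calendar days to December 25, 2020 gives January 15, 2021, which is the date termination becomes effective. January 15, 2021 is a Friday and is not a listed holiday, so no roll-forward applies.

January 15, 2021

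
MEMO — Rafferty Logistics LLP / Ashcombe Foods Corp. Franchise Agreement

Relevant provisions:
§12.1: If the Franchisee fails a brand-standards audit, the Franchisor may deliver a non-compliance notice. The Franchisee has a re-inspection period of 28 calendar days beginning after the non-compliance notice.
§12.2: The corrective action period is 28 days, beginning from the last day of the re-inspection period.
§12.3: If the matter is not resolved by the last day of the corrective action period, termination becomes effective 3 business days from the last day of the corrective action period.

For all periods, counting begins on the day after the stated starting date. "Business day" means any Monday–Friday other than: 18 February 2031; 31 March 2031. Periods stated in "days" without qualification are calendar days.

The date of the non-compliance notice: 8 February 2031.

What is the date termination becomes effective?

Adding 28 calendar days to 8 February 2031 gives 8 March 2031, which is the last day of the re-inspection period.
The last day of the corrective action period: 28 calendar days after 8 March 2031 is 5 April 2031.
From Saturday, 5 April 2031, 3 business days (Apr 7, Apr 8, Apr 9, skipping weekends) brings us to Wednesday, 9 April 2031, which is the date termination becomes effective.

9 April 2031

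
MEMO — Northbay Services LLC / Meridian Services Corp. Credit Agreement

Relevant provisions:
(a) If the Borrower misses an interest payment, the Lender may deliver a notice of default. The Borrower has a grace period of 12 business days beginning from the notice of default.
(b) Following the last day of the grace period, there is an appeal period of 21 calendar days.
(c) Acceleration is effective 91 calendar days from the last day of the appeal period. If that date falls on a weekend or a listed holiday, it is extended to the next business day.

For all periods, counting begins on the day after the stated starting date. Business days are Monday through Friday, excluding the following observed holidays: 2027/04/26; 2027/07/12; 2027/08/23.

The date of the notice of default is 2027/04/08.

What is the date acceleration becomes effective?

2027/08/17

From Thursday, 2027/04/08, 12 business days (Apr 9, Apr 12, Apr 13, Apr 14, …, Apr 22, Apr 23, Apr 27, skipping weekends and the listed holiday on Apr 26) brings us to Tuesday, 2027/04/27, which is the last day of the grace period.
The last day of the appeal period: 2027/04/27 + 21 days = 2027/05/18.
Adding 91 calendar days to 2027/05/18 gives 2027/08/17, which is the date acceleration becomes effective. 2027/08/17 is a Tuesday and is not a listed holiday, so no roll-forward applies.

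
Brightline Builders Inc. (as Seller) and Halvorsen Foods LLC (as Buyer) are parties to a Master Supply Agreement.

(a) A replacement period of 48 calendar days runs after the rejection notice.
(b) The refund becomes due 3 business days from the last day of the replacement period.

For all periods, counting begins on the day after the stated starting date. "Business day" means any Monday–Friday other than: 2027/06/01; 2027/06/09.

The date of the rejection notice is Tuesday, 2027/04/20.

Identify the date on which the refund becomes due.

2027/06/11

The last day of the replacement period: 2027/04/20 + 48 days = 2027/06/07.
The date on which the refund becomes due: 3 business days after Monday, 2027/06/07, skipping weekends and the listed holiday on Jun 9 — Jun 8, Jun 10, Jun 11 — lands on Friday, 2027/06/11.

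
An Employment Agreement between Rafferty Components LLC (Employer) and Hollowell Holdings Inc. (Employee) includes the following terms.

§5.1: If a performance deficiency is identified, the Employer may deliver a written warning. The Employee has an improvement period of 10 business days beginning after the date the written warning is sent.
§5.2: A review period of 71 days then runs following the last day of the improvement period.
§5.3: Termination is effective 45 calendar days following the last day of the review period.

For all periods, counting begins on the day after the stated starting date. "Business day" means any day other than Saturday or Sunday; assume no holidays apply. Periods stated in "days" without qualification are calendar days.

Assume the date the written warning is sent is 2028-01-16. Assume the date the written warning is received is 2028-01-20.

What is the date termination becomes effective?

From Sunday, 2028-01-16, 10 business days (Jan 17, Jan 18, Jan 19, Jan 20, Jan 21, Jan 24, Jan 25, Jan 26, Jan 27, Jan 28, skipping weekends) brings us to Friday, 2028-01-28, which is the last day of the improvement period.
The last day of the review period: 2028-01-28 + 71 days = 2028-04-08.
The date termination becomes effective: 2028-04-08 + 45 days = 2028-05-23.

2028-05-23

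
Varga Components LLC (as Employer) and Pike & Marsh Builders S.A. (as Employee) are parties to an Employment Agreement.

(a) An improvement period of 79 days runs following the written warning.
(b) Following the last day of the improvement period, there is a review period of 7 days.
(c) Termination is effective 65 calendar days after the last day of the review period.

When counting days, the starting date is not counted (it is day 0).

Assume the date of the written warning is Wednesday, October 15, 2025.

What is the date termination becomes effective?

March 15, 2026

Adding 79 calendar days to October 15, 2025 gives January 2, 2026, which is the last day of the improvement period.
The last day of the review period: 7 calendar days after January 2, 2026 is January 9, 2026.
Adding 65 calendar days to January 9, 2026 gives March 15, 2026, which is the date termination becomes effective.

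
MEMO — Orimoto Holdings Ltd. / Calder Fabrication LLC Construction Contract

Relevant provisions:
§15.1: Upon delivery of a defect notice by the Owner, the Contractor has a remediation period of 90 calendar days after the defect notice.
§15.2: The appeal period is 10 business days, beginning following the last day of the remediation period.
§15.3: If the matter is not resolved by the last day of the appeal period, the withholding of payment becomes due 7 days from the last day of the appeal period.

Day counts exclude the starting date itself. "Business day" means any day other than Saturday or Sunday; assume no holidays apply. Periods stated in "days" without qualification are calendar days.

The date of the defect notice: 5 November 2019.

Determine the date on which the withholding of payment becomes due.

24 February 2020

Adding 90 calendar days to 5 November 2019 gives 3 February 2020, which is the last day of the remediation period.
The last day of the appeal period: counting 10 business days from Monday, 3 February 2020 (Feb 4, Feb 5, Feb 6, Feb 7, Feb 10, Feb 11, Feb 12, Feb 13, Feb 14, Feb 17, skipping weekends) reaches Monday, 17 February 2020.
The date on which the withholding of payment becomes due: 7 calendar days after 17 February 2020 is 24 February 2020.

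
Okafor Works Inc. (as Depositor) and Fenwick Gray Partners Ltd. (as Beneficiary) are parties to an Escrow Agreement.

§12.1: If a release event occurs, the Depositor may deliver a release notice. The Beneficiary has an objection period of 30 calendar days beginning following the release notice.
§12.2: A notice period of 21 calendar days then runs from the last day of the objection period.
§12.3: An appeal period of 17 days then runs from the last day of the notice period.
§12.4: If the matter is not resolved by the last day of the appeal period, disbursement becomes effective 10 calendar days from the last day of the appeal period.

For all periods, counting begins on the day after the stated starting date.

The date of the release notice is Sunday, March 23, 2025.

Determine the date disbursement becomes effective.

June 9, 2025

The last day of the objection period: 30 calendar days after March 23, 2025 is April 22, 2025.
Adding 21 calendar days to April 22, 2025 gives May 13, 2025, which is the last day of the notice period.
Adding 17 calendar days to May 13, 2025 gives May 30, 2025, which is the last day of the appeal period.
The date disbursement becomes effective: May 30, 2025 + 10 days = June 9, 2025.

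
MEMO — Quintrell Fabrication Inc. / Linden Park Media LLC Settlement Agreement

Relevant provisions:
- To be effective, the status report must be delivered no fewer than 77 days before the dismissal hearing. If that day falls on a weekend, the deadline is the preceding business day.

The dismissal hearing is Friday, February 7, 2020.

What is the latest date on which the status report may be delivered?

November 22, 2019

February 7, 2020 minus 77 days is November 22, 2019. That is a Friday, so no adjustment is needed.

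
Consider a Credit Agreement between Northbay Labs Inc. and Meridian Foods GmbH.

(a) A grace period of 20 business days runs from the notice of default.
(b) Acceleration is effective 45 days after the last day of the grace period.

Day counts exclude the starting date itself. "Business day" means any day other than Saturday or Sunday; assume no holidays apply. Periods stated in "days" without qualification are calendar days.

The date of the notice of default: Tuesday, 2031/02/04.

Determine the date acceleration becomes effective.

The last day of the grace period: 20 business days after Tuesday, 2031/02/04, skipping weekends — Feb 5, Feb 6, Feb 7, Feb 10, …, Feb 28, Mar 3, Mar 4 — lands on Tuesday, 2031/03/04.
The date acceleration becomes effective: 45 calendar days after 2031/03/04 is 2031/04/18.

2031/04/18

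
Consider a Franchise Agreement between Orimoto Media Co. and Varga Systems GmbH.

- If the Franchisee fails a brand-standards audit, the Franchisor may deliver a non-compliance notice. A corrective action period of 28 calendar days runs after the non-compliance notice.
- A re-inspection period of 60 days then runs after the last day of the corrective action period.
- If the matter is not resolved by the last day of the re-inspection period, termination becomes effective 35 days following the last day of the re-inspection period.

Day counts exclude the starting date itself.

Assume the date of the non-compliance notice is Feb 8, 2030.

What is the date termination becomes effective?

The last day of the corrective action period: 28 calendar days after Feb 8, 2030 is Mar 8, 2030.
Adding 60 calendar days to Mar 8, 2030 gives May 7, 2030, which is the last day of the re-inspection period.
The date termination becomes effective: 35 calendar days after May 7, 2030 is Jun 11, 2030.

Jun 11, 2030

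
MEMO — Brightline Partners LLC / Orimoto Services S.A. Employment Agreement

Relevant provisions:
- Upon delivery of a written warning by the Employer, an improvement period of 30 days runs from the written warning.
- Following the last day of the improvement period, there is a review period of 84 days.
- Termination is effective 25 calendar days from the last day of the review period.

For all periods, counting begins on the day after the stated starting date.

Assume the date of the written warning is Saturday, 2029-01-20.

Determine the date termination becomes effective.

2029-06-08

The last day of the improvement period: 2029-01-20 + 30 days = 2029-02-19.
The last day of the review period: 2029-02-19 + 84 days = 2029-05-14.
The date termination becomes effective: 25 calendar days after 2029-05-14 is 2029-06-08.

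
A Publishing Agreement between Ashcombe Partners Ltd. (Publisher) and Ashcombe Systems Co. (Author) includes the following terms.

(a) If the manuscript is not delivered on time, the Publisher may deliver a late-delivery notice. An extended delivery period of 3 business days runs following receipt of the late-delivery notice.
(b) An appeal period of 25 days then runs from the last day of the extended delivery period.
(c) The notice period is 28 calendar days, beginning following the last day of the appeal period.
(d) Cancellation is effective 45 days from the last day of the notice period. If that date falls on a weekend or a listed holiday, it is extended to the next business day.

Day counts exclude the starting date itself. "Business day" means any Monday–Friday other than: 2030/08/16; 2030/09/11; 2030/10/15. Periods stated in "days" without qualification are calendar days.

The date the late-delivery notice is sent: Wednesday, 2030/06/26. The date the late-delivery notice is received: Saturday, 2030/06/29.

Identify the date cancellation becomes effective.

2030/10/09

From Saturday, 2030/06/29, 3 business days (Jul 1, Jul 2, Jul 3, skipping weekends) brings us to Wednesday, 2030/07/03, which is the last day of the extended delivery period.
The last day of the appeal period: 2030/07/03 + 25 days = 2030/07/28.
The last day of the notice period: 2030/07/28 + 28 days = 2030/08/25.
Adding 45 calendar days to 2030/08/25 gives 2030/10/09, which is the date cancellation becomes effective. 2030/10/09 is a Wednesday and is not a listed holiday, so no roll-forward applies.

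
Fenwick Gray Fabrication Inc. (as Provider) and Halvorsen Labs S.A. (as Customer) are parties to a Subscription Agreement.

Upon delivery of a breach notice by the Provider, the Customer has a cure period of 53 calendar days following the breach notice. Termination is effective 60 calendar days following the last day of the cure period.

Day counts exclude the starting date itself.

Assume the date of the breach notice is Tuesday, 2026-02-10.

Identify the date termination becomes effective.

2026-06-03

The last day of the cure period: 2026-02-10 + 53 days = 2026-04-04.
The date termination becomes effective: 60 calendar days after 2026-04-04 is 2026-06-03.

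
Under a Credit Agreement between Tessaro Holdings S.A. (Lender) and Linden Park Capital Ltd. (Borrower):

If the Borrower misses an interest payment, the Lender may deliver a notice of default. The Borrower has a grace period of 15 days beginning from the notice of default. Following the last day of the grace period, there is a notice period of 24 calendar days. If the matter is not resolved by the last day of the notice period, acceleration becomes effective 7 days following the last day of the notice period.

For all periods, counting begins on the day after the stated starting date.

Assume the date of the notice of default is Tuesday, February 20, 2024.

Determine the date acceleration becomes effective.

April 6, 2024

The last day of the grace period: February 20, 2024 + 15 days = March 6, 2024.
The last day of the notice period: March 6, 2024 + 24 days = March 30, 2024.
Adding 7 calendar days to March 30, 2024 gives April 6, 2024, which is the date acceleration becomes effective.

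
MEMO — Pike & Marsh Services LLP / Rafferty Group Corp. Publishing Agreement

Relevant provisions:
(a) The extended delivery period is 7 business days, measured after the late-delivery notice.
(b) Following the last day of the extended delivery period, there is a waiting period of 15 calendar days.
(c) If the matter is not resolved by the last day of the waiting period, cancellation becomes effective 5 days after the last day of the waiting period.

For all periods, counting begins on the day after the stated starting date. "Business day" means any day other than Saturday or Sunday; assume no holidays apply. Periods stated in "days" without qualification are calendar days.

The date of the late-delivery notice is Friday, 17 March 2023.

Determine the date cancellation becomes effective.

The last day of the extended delivery period: counting 7 business days from Friday, 17 March 2023 (Mar 20, Mar 21, Mar 22, Mar 23, Mar 24, Mar 27, Mar 28, skipping weekends) reaches Tuesday, 28 March 2023.
The last day of the waiting period: 15 calendar days after 28 March 2023 is 12 April 2023.
The date cancellation becomes effective: 5 calendar days after 12 April 2023 is 17 April 2023.

17 April 2023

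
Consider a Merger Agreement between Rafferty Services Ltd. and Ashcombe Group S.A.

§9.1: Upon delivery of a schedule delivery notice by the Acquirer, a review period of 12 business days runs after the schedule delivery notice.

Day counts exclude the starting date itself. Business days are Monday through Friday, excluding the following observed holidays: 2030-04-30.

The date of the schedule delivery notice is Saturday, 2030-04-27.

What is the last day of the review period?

2030-05-15

The last day of the review period: counting 12 business days from Saturday, 2030-04-27 (Apr 29, May 1, May 2, May 3, …, May 13, May 14, May 15, skipping weekends and the listed holiday on Apr 30) reaches Wednesday, 2030-05-15.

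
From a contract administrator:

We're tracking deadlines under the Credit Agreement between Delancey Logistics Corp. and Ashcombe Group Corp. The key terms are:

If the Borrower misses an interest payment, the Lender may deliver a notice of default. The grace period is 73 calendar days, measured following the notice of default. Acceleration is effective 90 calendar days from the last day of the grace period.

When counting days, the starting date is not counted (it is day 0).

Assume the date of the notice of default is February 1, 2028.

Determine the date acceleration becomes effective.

July 13, 2028

Adding 73 calendar days to February 1, 2028 gives April 14, 2028, which is the last day of the grace period.
The date acceleration becomes effective: April 14, 2028 + 90 days = July 13, 2028.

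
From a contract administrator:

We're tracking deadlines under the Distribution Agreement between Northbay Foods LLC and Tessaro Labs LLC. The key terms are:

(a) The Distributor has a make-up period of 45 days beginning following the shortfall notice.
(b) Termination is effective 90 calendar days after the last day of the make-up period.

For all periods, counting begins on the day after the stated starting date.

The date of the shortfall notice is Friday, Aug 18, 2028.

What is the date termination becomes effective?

Adding 45 calendar days to Aug 18, 2028 gives Oct 2, 2028, which is the last day of the make-up period.
The date termination becomes effective: 90 calendar days after Oct 2, 2028 is Dec 31, 2028.

Dec 31, 2028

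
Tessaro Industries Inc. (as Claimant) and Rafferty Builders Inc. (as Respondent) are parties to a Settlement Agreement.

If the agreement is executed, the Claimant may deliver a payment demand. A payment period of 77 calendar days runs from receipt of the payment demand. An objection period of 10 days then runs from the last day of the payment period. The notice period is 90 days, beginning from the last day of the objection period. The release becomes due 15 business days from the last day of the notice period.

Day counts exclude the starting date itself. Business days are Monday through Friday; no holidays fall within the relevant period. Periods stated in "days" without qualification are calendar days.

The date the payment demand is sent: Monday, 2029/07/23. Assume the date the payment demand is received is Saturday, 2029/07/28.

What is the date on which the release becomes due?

The last day of the payment period: 77 calendar days after 2029/07/28 is 2029/10/13.
The last day of the objection period: 10 calendar days after 2029/10/13 is 2029/10/23.
The last day of the notice period: 2029/10/23 + 90 days = 2030/01/21.
From Monday, 2030/01/21, 15 business days (Jan 22, Jan 23, Jan 24, Jan 25, …, Feb 7, Feb 8, Feb 11, skipping weekends) brings us to Monday, 2030/02/11, which is the date on which the release becomes due.

2030/02/11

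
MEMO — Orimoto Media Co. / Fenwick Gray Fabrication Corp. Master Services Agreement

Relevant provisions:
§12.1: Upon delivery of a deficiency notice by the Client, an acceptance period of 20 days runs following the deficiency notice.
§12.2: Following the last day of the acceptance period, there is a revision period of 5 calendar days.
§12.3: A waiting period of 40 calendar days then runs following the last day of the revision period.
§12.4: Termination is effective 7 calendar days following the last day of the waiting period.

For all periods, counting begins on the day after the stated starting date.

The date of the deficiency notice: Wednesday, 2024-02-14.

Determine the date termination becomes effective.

The last day of the acceptance period: 20 calendar days after 2024-02-14 is 2024-03-05.
The last day of the revision period: 2024-03-05 + 5 days = 2024-03-10.
The last day of the waiting period: 40 calendar days after 2024-03-10 is 2024-04-19.
Adding 7 calendar days to 2024-04-19 gives 2024-04-26, which is the date termination becomes effective.

2024-04-26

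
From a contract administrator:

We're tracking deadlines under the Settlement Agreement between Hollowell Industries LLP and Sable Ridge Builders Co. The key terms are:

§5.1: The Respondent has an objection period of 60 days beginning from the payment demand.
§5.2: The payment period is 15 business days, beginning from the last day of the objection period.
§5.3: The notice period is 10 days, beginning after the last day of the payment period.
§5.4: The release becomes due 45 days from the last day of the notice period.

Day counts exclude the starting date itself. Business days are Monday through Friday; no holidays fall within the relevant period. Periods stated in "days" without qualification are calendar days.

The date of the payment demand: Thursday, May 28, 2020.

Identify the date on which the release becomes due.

The last day of the objection period: May 28, 2020 + 60 days = July 27, 2020.
From Monday, July 27, 2020, 15 business days (Jul 28, Jul 29, Jul 30, Jul 31, …, Aug 13, Aug 14, Aug 17, skipping weekends) brings us to Monday, August 17, 2020, which is the last day of the payment period.
Adding 10 calendar days to August 17, 2020 gives August 27, 2020, which is the last day of the notice period.
The date on which the release becomes due: August 27, 2020 + 45 days = October 11, 2020.

October 11, 2020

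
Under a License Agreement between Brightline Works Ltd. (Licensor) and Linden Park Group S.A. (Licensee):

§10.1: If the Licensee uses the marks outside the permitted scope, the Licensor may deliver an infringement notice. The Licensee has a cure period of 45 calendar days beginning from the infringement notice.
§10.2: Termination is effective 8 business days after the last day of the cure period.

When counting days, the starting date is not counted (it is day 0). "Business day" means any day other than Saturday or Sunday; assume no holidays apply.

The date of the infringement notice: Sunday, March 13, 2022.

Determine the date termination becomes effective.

Adding 45 calendar days to March 13, 2022 gives April 27, 2022, which is the last day of the cure period.
The date termination becomes effective: 8 business days after Wednesday, April 27, 2022, skipping weekends — Apr 28, Apr 29, May 2, May 3, May 4, May 5, May 6, May 9 — lands on Monday, May 9, 2022.

May 9, 2022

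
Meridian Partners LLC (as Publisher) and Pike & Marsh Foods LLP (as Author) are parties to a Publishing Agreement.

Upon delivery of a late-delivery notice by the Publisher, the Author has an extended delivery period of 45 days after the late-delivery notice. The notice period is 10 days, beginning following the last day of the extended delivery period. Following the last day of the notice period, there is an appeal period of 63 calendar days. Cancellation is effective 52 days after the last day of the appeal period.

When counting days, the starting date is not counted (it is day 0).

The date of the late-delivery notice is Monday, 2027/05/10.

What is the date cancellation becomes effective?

2027/10/27

Adding 45 calendar days to 2027/05/10 gives 2027/06/24, which is the last day of the extended delivery period.
Adding 10 calendar days to 2027/06/24 gives 2027/07/04, which is the last day of the notice period.
The last day of the appeal period: 63 calendar days after 2027/07/04 is 2027/09/05.
Adding 52 calendar days to 2027/09/05 gives 2027/10/27, which is the date cancellation becomes effective.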